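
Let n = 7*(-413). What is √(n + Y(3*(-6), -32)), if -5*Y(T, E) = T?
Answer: I*√72185/5 ≈ 53.735*I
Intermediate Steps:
Y(T, E) = -T/5
n = -2891
√(n + Y(3*(-6), -32)) = √(-2891 - 3*(-6)/5) = √(-2891 - ⅕*(-18)) = √(-2891 + 18/5) = √(-14437/5) = I*√72185/5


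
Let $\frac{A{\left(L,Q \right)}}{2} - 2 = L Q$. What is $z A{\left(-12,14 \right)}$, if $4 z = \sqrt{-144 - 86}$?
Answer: $- 83 i \sqrt{230} \approx - 1258.8 i$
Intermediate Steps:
$z = \frac{i \sqrt{230}}{4}$ ($z = \frac{\sqrt{-144 - 86}}{4} = \frac{\sqrt{-230}}{4} = \frac{i \sqrt{230}}{4} \approx 3.7914 i$)
$A{\left(L,Q \right)} = 4 + 2 L Q$
$z A{\left(-12,14 \right)} = \frac{i \sqrt{230}}{4} \left(4 + 2 \left(-12\right) 14\right) = \frac{i \sqrt{230}}{4} \left(4 - 336\right) = \frac{i \sqrt{230}}{4} \left(-332\right) = - 83 i \sqrt{230}$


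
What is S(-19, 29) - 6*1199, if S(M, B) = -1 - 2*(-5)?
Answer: -7185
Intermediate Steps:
S(M, B) = 9 (S(M, B) = -1 + 10 = 9)
S(-19, 29) - 6*1199 = 9 - 6*1199 = 9 - 7194 = -7185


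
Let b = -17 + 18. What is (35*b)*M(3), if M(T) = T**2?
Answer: 315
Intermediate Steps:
b = 1
(35*b)*M(3) = (35*1)*3**2 = 35*9 = 315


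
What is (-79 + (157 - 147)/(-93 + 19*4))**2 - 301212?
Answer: -85219659/289 ≈ -2.9488e+5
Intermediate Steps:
(-79 + (157 - 147)/(-93 + 19*4))**2 - 301212 = (-79 + 10/(-93 + 76))**2 - 301212 = (-79 + 10/(-17))**2 - 301212 = (-79 + 10*(-1/17))**2 - 301212 = (-79 - 10/17)**2 - 301212 = (-1353/17)**2 - 301212 = 1830609/289 - 301212 = -85219659/289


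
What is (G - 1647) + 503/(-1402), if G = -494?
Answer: -3002185/1402 ≈ -2141.4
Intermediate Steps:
(G - 1647) + 503/(-1402) = (-494 - 1647) + 503/(-1402) = -2141 + 503*(-1/1402) = -2141 - 503/1402 = -3002185/1402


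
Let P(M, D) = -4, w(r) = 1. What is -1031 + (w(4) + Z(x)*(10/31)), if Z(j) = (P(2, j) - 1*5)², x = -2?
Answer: -31120/31 ≈ -1003.9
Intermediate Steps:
Z(j) = 81 (Z(j) = (-4 - 1*5)² = (-4 - 5)² = (-9)² = 81)
-1031 + (w(4) + Z(x)*(10/31)) = -1031 + (1 + 81*(10/31)) = -1031 + (1 + 810/31) = -1031 + 841/31 = -31120/31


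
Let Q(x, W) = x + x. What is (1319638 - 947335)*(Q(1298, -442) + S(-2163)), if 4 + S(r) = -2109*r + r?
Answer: 1698519257388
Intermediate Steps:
Q(x, W) = 2*x
S(r) = -4 - 2108*r (S(r) = -4 + (-2109*r + r) = -4 - 2108*r)
(1319638 - 947335)*(Q(1298, -442) + S(-2163)) = (1319638 - 947335)*(2*1298 + (-4 - 2108*(-2163))) = 372303*(2596 + (-4 + 4559604)) = 372303*(2596 + 4559600) = 372303*4562196 = 1698519257388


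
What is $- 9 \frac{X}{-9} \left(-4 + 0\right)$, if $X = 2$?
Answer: $-8$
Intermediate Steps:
$- 9 \frac{X}{-9} \left(-4 + 0\right) = - 9 \frac{2}{-9} \left(-4 + 0\right) = - 9 \cdot 2 \left(- \frac{1}{9}\right) \left(-4\right) = \left(-9\right) \left(- \frac{2}{9}\right) \left(-4\right) = 2 \left(-4\right) = -8$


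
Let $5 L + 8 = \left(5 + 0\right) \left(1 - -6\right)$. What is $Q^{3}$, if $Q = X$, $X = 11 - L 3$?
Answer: $- \frac{17576}{125} \approx -140.61$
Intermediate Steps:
$L = \frac{27}{5}$ ($L = - \frac{8}{5} + \frac{\left(5 + 0\right) \left(1 - -6\right)}{5} = - \frac{8}{5} + \frac{5 \left(1 + 6\right)}{5} = - \frac{8}{5} + \frac{5 \cdot 7}{5} = - \frac{8}{5} + \frac{1}{5} \cdot 35 = - \frac{8}{5} + 7 = \frac{27}{5} \approx 5.4$)
$X = - \frac{26}{5}$ ($X = 11 - \frac{27}{5} \cdot 3 = 11 - \frac{81}{5} = - \frac{26}{5} \approx -5.2$)
$Q = - \frac{26}{5} \approx -5.2$
$Q^{3} = \left(- \frac{26}{5}\right)^{3} = - \frac{17576}{125}$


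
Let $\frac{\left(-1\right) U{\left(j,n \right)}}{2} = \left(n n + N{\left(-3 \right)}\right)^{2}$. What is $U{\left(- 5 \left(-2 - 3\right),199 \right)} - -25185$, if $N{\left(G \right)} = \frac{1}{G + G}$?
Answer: $- \frac{56455682695}{18} \approx -3.1364 \cdot 10^{9}$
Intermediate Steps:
$N{\left(G \right)} = \frac{1}{2 G}$
$U{\left(j,n \right)} = - 2 \left(- \frac{1}{6} + n^{2}\right)^{2}$ ($U{\left(j,n \right)} = - 2 \left(n n + \frac{1}{2 \left(-3\right)}\right)^{2} = - 2 \left(n^{2} + \frac{1}{2} \left(- \frac{1}{3}\right)\right)^{2} = - 2 \left(n^{2} - \frac{1}{6}\right)^{2} = - 2 \left(- \frac{1}{6} + n^{2}\right)^{2}$)
$U{\left(- 5 \left(-2 - 3\right),199 \right)} - -25185 = - \frac{\left(-1 + 6 \cdot 199^{2}\right)^{2}}{18} - -25185 = - \frac{\left(-1 + 6 \cdot 39601\right)^{2}}{18} + 25185 = - \frac{\left(-1 + 237606\right)^{2}}{18} + 25185 = - \frac{237605^{2}}{18} + 25185 = \left(- \frac{1}{18}\right) 56456136025 + 25185 = - \frac{56456136025}{18} + 25185 = - \frac{56455682695}{18}$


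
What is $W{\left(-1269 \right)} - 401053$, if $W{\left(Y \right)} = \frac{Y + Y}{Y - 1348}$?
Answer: $- \frac{1049553163}{2617} \approx -4.0105 \cdot 10^{5}$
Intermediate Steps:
$W{\left(Y \right)} = \frac{2 Y}{-1348 + Y}$ ($W{\left(Y \right)} = \frac{2 Y}{Y - 1348} = \frac{2 Y}{-1348 + Y}$)
$W{\left(-1269 \right)} - 401053 = 2 \left(-1269\right) \frac{1}{-1348 - 1269} - 401053 = 2 \left(-1269\right) \frac{1}{-2617} - 401053 = 2 \left(-1269\right) \left(- \frac{1}{2617}\right) - 401053 = \frac{2538}{2617} - 401053 = - \frac{1049553163}{2617}$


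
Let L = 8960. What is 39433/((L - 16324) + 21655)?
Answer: 39433/14291 ≈ 2.7593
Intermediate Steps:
39433/((L - 16324) + 21655) = 39433/((8960 - 16324) + 21655) = 39433/(-7364 + 21655) = 39433/14291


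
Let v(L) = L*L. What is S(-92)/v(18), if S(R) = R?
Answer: -23/81 ≈ -0.28395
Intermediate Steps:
v(L) = L²
S(-92)/v(18) = -92/(18²) = -92/324 = -92*1/324 = -23/81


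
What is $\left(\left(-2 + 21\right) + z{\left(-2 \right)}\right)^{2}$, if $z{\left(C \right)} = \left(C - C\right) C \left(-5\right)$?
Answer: $361$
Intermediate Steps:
$z{\left(C \right)} = 0$ ($z{\left(C \right)} = 0 C \left(-5\right) = 0 \left(-5\right) = 0$)
$\left(\left(-2 + 21\right) + z{\left(-2 \right)}\right)^{2} = \left(\left(-2 + 21\right) + 0\right)^{2} = \left(19 + 0\right)^{2} = 19^{2} = 361$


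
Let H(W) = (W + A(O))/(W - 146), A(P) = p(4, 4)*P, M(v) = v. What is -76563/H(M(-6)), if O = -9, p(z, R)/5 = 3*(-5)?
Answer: 3879192/223 ≈ 17395.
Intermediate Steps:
p(z, R) = -75 (p(z, R) = 5*(3*(-5)) = 5*(-15) = -75)
A(P) = -75*P
H(W) = (675 + W)/(-146 + W) (H(W) = (W - 75*(-9))/(W - 146) = (W + 675)/(-146 + W) = (675 + W)/(-146 + W))
-76563/H(M(-6)) = -76563*(-146 - 6)/(675 - 6) = -76563/(669/(-152)) = -76563/((-1/152*669)) = -76563/(-669/152) = -76563*(-152/669) = 3879192/223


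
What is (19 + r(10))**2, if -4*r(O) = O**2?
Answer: 36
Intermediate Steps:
r(O) = -O**2/4
(19 + r(10))**2 = (19 - 1/4*10**2)**2 = (19 - 1/4*100)**2 = (19 - 25)**2 = (-6)**2 = 36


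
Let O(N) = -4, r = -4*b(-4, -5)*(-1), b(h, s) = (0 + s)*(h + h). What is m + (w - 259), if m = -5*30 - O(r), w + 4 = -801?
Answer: -1210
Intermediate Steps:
w = -805 (w = -4 - 801 = -805)
b(h, s) = 2*h*s (b(h, s) = s*(2*h) = 2*h*s)
r = 160 (r = -8*(-4)*(-5)*(-1) = -4*40*(-1) = -160*(-1) = 160)
m = -146 (m = -5*30 - 1*(-4) = -150 + 4 = -146)
m + (w - 259) = -146 + (-805 - 259) = -146 - 1064 = -1210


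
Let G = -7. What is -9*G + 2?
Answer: 65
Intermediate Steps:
-9*G + 2 = -9*(-7) + 2 = 63 + 2 = 65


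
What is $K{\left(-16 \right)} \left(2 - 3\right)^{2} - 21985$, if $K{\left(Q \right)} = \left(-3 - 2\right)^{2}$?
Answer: $-21960$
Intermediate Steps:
$K{\left(Q \right)} = 25$ ($K{\left(Q \right)} = \left(-5\right)^{2} = 25$)
$K{\left(-16 \right)} \left(2 - 3\right)^{2} - 21985 = 25 \left(2 - 3\right)^{2} - 21985 = 25 \left(-1\right)^{2} - 21985 = 25 \cdot 1 - 21985 = 25 - 21985 = -21960$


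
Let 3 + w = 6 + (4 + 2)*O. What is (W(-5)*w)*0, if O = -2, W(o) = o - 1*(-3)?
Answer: 0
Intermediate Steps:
W(o) = 3 + o (W(o) = o + 3 = 3 + o)
w = -9 (w = -3 + (6 + (4 + 2)*(-2)) = -3 + (6 + 6*(-2)) = -3 + (6 - 12) = -3 - 6 = -9)
(W(-5)*w)*0 = ((3 - 5)*(-9))*0 = -2*(-9)*0 = 18*0 = 0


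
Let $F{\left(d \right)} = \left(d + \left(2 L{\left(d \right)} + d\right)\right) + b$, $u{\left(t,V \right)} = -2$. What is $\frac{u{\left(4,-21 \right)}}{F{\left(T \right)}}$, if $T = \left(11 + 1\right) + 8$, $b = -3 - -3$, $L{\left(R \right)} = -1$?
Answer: $- \frac{1}{19} \approx -0.052632$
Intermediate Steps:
$b = 0$ ($b = -3 + 3 = 0$)
$T = 20$ ($T = 12 + 8 = 20$)
$F{\left(d \right)} = -2 + 2 d$ ($F{\left(d \right)} = \left(d + \left(2 \left(-1\right) + d\right)\right) + 0 = \left(d + \left(-2 + d\right)\right) + 0 = \left(-2 + 2 d\right) + 0 = -2 + 2 d$)
$\frac{u{\left(4,-21 \right)}}{F{\left(T \right)}} = - \frac{2}{-2 + 2 \cdot 20} = - \frac{2}{-2 + 40} = - \frac{2}{38} = \left(-2\right) \frac{1}{38} = - \frac{1}{19}$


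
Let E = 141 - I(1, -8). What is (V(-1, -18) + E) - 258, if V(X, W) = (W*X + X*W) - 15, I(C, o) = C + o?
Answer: -89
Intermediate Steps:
E = 148 (E = 141 - (1 - 8) = 141 - 1*(-7) = 141 + 7 = 148)
V(X, W) = -15 + 2*W*X (V(X, W) = (W*X + W*X) - 15 = 2*W*X - 15 = -15 + 2*W*X)
(V(-1, -18) + E) - 258 = ((-15 + 2*(-18)*(-1)) + 148) - 258 = ((-15 + 36) + 148) - 258 = (21 + 148) - 258 = 169 - 258 = -89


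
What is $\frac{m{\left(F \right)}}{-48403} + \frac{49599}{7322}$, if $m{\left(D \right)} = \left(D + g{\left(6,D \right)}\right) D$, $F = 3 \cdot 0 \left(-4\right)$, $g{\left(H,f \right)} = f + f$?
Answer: $\frac{49599}{7322} \approx 6.774$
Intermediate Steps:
$g{\left(H,f \right)} = 2 f$
$F = 0$ ($F = 0 \left(-4\right) = 0$)
$m{\left(D \right)} = 3 D^{2}$ ($m{\left(D \right)} = \left(D + 2 D\right) D = 3 D D = 3 D^{2}$)
$\frac{m{\left(F \right)}}{-48403} + \frac{49599}{7322} = \frac{3 \cdot 0^{2}}{-48403} + \frac{49599}{7322} = 3 \cdot 0 \left(- \frac{1}{48403}\right) + 49599 \cdot \frac{1}{7322} = 0 \left(- \frac{1}{48403}\right) + \frac{49599}{7322} = 0 + \frac{49599}{7322} = \frac{49599}{7322}$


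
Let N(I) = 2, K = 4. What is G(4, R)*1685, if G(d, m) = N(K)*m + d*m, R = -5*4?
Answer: -202200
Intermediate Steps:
R = -20
G(d, m) = 2*m + d*m
G(4, R)*1685 = -20*(2 + 4)*1685 = -20*6*1685 = -120*1685 = -202200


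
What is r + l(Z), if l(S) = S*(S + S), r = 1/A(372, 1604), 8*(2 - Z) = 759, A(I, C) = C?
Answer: 221371657/12832 ≈ 17252.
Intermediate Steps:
Z = -743/8 (Z = 2 - ⅛*759 = 2 - 759/8 = -743/8 ≈ -92.875)
r = 1/1604 ≈ 0.00062344
l(S) = 2*S² (l(S) = S*(2*S) = 2*S²)
r + l(Z) = 1/1604 + 2*(-743/8)² = 1/1604 + 2*(552049/64) = 1/1604 + 552049/32 = 221371657/12832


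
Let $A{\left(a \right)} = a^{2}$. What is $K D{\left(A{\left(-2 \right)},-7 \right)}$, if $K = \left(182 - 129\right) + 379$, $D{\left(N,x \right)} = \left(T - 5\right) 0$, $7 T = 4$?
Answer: $0$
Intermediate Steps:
$T = \frac{4}{7}$ ($T = \frac{1}{7} \cdot 4 = \frac{4}{7} \approx 0.57143$)
$D{\left(N,x \right)} = 0$ ($D{\left(N,x \right)} = \left(\frac{4}{7} - 5\right) 0 = \left(- \frac{31}{7}\right) 0 = 0$)
$K = 432$ ($K = 53 + 379 = 432$)
$K D{\left(A{\left(-2 \right)},-7 \right)} = 432 \cdot 0 = 0$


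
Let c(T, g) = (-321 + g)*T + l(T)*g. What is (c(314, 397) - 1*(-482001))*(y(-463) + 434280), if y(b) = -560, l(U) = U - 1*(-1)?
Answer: 273642622400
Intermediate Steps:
l(U) = 1 + U (l(U) = U + 1 = 1 + U)
c(T, g) = T*(-321 + g) + g*(1 + T) (c(T, g) = (-321 + g)*T + (1 + T)*g = T*(-321 + g) + g*(1 + T))
(c(314, 397) - 1*(-482001))*(y(-463) + 434280) = ((397 - 321*314 + 2*314*397) - 1*(-482001))*(-560 + 434280) = ((397 - 100794 + 249316) + 482001)*433720 = (148919 + 482001)*433720 = 630920*433720 = 273642622400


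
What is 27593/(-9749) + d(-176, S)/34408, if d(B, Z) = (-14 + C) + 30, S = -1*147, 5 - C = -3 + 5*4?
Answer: -237345237/83860898 ≈ -2.8302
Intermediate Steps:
C = -12 (C = 5 - (-3 + 5*4) = 5 - (-3 + 20) = 5 - 1*17 = 5 - 17 = -12)
S = -147
d(B, Z) = 4 (d(B, Z) = (-14 - 12) + 30 = -26 + 30 = 4)
27593/(-9749) + d(-176, S)/34408 = 27593/(-9749) + 4/34408 = 27593*(-1/9749) + 4*(1/34408) = -27593/9749 + 1/8602 = -237345237/83860898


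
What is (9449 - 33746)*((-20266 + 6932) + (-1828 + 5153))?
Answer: 243188673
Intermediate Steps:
(9449 - 33746)*((-20266 + 6932) + (-1828 + 5153)) = -24297*(-13334 + 3325) = -24297*(-10009) = 243188673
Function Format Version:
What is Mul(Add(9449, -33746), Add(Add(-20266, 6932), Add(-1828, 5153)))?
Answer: 243188673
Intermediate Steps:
Mul(Add(9449, -33746), Add(Add(-20266, 6932), Add(-1828, 5153))) = Mul(-24297, Add(-13334, 3325)) = Mul(-24297, -10009) = 243188673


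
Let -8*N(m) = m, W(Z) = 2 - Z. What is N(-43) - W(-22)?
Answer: -149/8 ≈ -18.625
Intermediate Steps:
N(m) = -m/8
N(-43) - W(-22) = -⅛*(-43) - (2 - 1*(-22)) = 43/8 - (2 + 22) = 43/8 - 1*24 = 43/8 - 24 = -149/8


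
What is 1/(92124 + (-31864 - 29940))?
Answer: 1/30320 ≈ 3.2982e-5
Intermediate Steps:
1/(92124 + (-31864 - 29940)) = 1/(92124 - 61804) = 1/30320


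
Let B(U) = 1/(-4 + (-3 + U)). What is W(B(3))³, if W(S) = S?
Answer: -1/64 ≈ -0.015625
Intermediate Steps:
B(U) = 1/(-7 + U)
W(B(3))³ = (1/(-7 + 3))³ = (1/(-4))³ = (-¼)³ = -1/64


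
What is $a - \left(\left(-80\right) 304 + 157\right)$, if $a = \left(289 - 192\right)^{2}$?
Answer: $33572$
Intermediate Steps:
$a = 9409$ ($a = 97^{2} = 9409$)
$a - \left(\left(-80\right) 304 + 157\right) = 9409 - \left(\left(-80\right) 304 + 157\right) = 9409 - \left(-24320 + 157\right) = 9409 - -24163 = 9409 + 24163 = 33572$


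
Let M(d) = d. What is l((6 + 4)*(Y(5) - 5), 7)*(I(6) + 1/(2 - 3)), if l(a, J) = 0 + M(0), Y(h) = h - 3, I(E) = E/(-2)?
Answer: 0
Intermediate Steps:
I(E) = -E/2 (I(E) = E*(-1/2) = -E/2)
Y(h) = -3 + h
l(a, J) = 0 (l(a, J) = 0 + 0 = 0)
l((6 + 4)*(Y(5) - 5), 7)*(I(6) + 1/(2 - 3)) = 0*(-1/2*6 + 1/(2 - 3)) = 0*(-3 + 1/(-1)) = 0*(-3 - 1) = 0*(-4) = 0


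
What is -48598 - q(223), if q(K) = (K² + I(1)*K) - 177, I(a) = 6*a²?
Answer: -99488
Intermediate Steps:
q(K) = -177 + K² + 6*K (q(K) = (K² + (6*1²)*K) - 177 = (K² + (6*1)*K) - 177 = (K² + 6*K) - 177 = -177 + K² + 6*K)
-48598 - q(223) = -48598 - (-177 + 223² + 6*223) = -48598 - (-177 + 49729 + 1338) = -48598 - 1*50890 = -48598 - 50890 = -99488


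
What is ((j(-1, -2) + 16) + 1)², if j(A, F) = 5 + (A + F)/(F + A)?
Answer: 529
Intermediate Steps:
j(A, F) = 6 (j(A, F) = 5 + (A + F)/(A + F) = 5 + 1 = 6)
((j(-1, -2) + 16) + 1)² = ((6 + 16) + 1)² = (22 + 1)² = 23² = 529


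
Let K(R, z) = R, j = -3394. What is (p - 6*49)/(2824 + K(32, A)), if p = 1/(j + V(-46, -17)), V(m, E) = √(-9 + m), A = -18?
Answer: -846668737/8224773774 - I*√55/32899095096 ≈ -0.10294 - 2.2542e-10*I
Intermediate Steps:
p = 1/(-3394 + I*√55) (p = 1/(-3394 + √(-9 - 46)) = 1/(-3394 + √(-55)) = 1/(-3394 + I*√55) ≈ -0.00029464 - 6.438e-7*I)
(p - 6*49)/(2824 + K(32, A)) = ((-3394/11519291 - I*√55/11519291) - 6*49)/(2824 + 32) = ((-3394/11519291 - I*√55/11519291) - 294)/2856 = (-3386674948/11519291 - I*√55/11519291)*(1/2856) = -846668737/8224773774 - I*√55/32899095096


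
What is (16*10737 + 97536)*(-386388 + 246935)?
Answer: -37558597584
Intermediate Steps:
(16*10737 + 97536)*(-386388 + 246935) = (171792 + 97536)*(-139453) = 269328*(-139453) = -37558597584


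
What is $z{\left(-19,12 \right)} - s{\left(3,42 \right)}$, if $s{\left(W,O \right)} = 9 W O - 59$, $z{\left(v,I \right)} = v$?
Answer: $-1094$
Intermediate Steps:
$s{\left(W,O \right)} = -59 + 9 O W$ ($s{\left(W,O \right)} = 9 O W - 59 = -59 + 9 O W$)
$z{\left(-19,12 \right)} - s{\left(3,42 \right)} = -19 - \left(-59 + 9 \cdot 42 \cdot 3\right) = -19 - \left(-59 + 1134\right) = -19 - 1075 = -1094$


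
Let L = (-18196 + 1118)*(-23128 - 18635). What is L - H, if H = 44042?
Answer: 713184472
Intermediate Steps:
L = 713228514 (L = -17078*(-41763) = 713228514)
L - H = 713228514 - 1*44042 = 713228514 - 44042 = 713184472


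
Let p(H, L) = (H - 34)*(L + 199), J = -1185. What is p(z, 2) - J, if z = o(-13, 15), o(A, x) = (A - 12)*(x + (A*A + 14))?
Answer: -1000599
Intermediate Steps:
o(A, x) = (-12 + A)*(14 + x + A²) (o(A, x) = (-12 + A)*(x + (A² + 14)) = (-12 + A)*(x + (14 + A²)) = (-12 + A)*(14 + x + A²))
z = -4950 (z = -168 + (-13)³ - 12*15 - 12*(-13)² + 14*(-13) - 13*15 = -168 - 2197 - 180 - 12*169 - 182 - 195 = -168 - 2197 - 180 - 2028 - 182 - 195 = -4950)
p(H, L) = (-34 + H)*(199 + L)
p(z, 2) - J = (-6766 - 34*2 + 199*(-4950) - 4950*2) - 1*(-1185) = (-6766 - 68 - 985050 - 9900) + 1185 = -1001784 + 1185 = -1000599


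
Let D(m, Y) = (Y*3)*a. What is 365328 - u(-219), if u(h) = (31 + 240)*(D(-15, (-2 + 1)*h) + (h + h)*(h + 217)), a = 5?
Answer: -762303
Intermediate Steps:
D(m, Y) = 15*Y (D(m, Y) = (Y*3)*5 = (3*Y)*5 = 15*Y)
u(h) = -4065*h + 542*h*(217 + h) (u(h) = (31 + 240)*(15*((-2 + 1)*h) + (h + h)*(h + 217)) = 271*(15*(-h) + (2*h)*(217 + h)) = 271*(-15*h + 2*h*(217 + h)) = -4065*h + 542*h*(217 + h))
365328 - u(-219) = 365328 - 271*(-219)*(419 + 2*(-219)) = 365328 - 271*(-219)*(419 - 438) = 365328 - 271*(-219)*(-19) = 365328 - 1*1127631 = 365328 - 1127631 = -762303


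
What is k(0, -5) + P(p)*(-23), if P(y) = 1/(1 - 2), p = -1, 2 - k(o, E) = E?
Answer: 30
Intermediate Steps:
k(o, E) = 2 - E
P(y) = -1 (P(y) = 1/(-1) = -1)
k(0, -5) + P(p)*(-23) = (2 - 1*(-5)) - 1*(-23) = (2 + 5) + 23 = 7 + 23 = 30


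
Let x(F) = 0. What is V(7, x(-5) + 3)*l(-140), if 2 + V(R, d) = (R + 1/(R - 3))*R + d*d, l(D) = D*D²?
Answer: -158466000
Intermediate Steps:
l(D) = D³
V(R, d) = -2 + d² + R*(R + 1/(-3 + R)) (V(R, d) = -2 + ((R + 1/(R - 3))*R + d*d) = -2 + ((R + 1/(-3 + R))*R + d²) = -2 + (R*(R + 1/(-3 + R)) + d²) = -2 + (d² + R*(R + 1/(-3 + R))) = -2 + d² + R*(R + 1/(-3 + R)))
V(7, x(-5) + 3)*l(-140) = ((6 + 7³ - 1*7 - 3*7² - 3*(0 + 3)² + 7*(0 + 3)²)/(-3 + 7))*(-140)³ = ((6 + 343 - 7 - 3*49 - 3*3² + 7*3²)/4)*(-2744000) = ((6 + 343 - 7 - 147 - 3*9 + 7*9)/4)*(-2744000) = ((6 + 343 - 7 - 147 - 27 + 63)/4)*(-2744000) = ((¼)*231)*(-2744000) = (231/4)*(-2744000) = -158466000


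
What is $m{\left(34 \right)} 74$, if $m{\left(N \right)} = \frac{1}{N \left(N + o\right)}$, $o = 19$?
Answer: $\frac{37}{901} \approx 0.041065$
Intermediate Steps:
$m{\left(N \right)} = \frac{1}{N \left(19 + N\right)}$ ($m{\left(N \right)} = \frac{1}{N \left(N + 19\right)} = \frac{1}{N \left(19 + N\right)}$)
$m{\left(34 \right)} 74 = \frac{1}{34 \left(19 + 34\right)} 74 = \frac{1}{34 \cdot 53} \cdot 74 = \frac{1}{34} \cdot \frac{1}{53} \cdot 74 = \frac{1}{1802} \cdot 74 = \frac{37}{901}$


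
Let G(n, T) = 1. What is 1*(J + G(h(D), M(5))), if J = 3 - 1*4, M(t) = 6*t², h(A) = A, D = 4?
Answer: 0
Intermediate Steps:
J = -1 (J = 3 - 4 = -1)
1*(J + G(h(D), M(5))) = 1*(-1 + 1) = 1*0 = 0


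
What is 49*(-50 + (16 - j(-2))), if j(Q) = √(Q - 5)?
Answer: -1666 - 49*I*√7 ≈ -1666.0 - 129.64*I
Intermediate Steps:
j(Q) = √(-5 + Q)
49*(-50 + (16 - j(-2))) = 49*(-50 + (16 - √(-5 - 2))) = 49*(-50 + (16 - √(-7))) = 49*(-50 + (16 - I*√7)) = 49*(-34 - I*√7) = -1666 - 49*I*√7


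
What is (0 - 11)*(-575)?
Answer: 6325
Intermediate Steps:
(0 - 11)*(-575) = -11*(-575) = 6325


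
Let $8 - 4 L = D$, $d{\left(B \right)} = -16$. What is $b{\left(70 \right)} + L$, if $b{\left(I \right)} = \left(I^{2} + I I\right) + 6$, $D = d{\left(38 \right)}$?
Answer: $9812$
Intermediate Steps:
$D = -16$
$L = 6$ ($L = 2 - -4 = 2 + 4 = 6$)
$b{\left(I \right)} = 6 + 2 I^{2}$ ($b{\left(I \right)} = \left(I^{2} + I^{2}\right) + 6 = 2 I^{2} + 6 = 6 + 2 I^{2}$)
$b{\left(70 \right)} + L = \left(6 + 2 \cdot 70^{2}\right) + 6 = \left(6 + 2 \cdot 4900\right) + 6 = \left(6 + 9800\right) + 6 = 9806 + 6 = 9812$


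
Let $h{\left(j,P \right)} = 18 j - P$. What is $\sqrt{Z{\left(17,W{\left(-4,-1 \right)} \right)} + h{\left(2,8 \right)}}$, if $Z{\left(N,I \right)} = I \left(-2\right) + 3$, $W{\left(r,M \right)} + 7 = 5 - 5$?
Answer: $3 \sqrt{5} \approx 6.7082$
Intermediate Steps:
$W{\left(r,M \right)} = -7$ ($W{\left(r,M \right)} = -7 + \left(5 - 5\right) = -7 + 0 = -7$)
$Z{\left(N,I \right)} = 3 - 2 I$ ($Z{\left(N,I \right)} = - 2 I + 3 = 3 - 2 I$)
$h{\left(j,P \right)} = - P + 18 j$
$\sqrt{Z{\left(17,W{\left(-4,-1 \right)} \right)} + h{\left(2,8 \right)}} = \sqrt{\left(3 - -14\right) + \left(\left(-1\right) 8 + 18 \cdot 2\right)} = \sqrt{\left(3 + 14\right) + \left(-8 + 36\right)} = \sqrt{17 + 28} = \sqrt{45} = 3 \sqrt{5}$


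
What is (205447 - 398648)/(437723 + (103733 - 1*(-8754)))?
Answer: -193201/550210 ≈ -0.35114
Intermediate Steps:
(205447 - 398648)/(437723 + (103733 - 1*(-8754))) = -193201/(437723 + (103733 + 8754)) = -193201/(437723 + 112487) = -193201/550210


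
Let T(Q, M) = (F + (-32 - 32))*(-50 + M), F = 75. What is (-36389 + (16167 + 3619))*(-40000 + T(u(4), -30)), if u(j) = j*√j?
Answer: 678730640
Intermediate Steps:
u(j) = j^(3/2)
T(Q, M) = -550 + 11*M (T(Q, M) = (75 + (-32 - 32))*(-50 + M) = (75 - 64)*(-50 + M) = 11*(-50 + M) = -550 + 11*M)
(-36389 + (16167 + 3619))*(-40000 + T(u(4), -30)) = (-36389 + (16167 + 3619))*(-40000 + (-550 + 11*(-30))) = (-36389 + 19786)*(-40000 + (-550 - 330)) = -16603*(-40000 - 880) = -16603*(-40880) = 678730640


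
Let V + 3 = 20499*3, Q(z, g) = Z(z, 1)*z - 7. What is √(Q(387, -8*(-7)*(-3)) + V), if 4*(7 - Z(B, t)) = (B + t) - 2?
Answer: √107402/2 ≈ 163.86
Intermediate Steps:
Z(B, t) = 15/2 - B/4 - t/4 (Z(B, t) = 7 - ((B + t) - 2)/4 = 7 - (-2 + B + t)/4 = 7 + (½ - B/4 - t/4) = 15/2 - B/4 - t/4)
Q(z, g) = -7 + z*(29/4 - z/4) (Q(z, g) = (15/2 - z/4 - ¼*1)*z - 7 = (15/2 - z/4 - ¼)*z - 7 = (29/4 - z/4)*z - 7 = z*(29/4 - z/4) - 7 = -7 + z*(29/4 - z/4))
V = 61494 (V = -3 + 20499*3 = -3 + 61497 = 61494)
√(Q(387, -8*(-7)*(-3)) + V) = √((-7 - ¼*387*(-29 + 387)) + 61494) = √((-7 - ¼*387*358) + 61494) = √((-7 - 69273/2) + 61494) = √(-69287/2 + 61494) = √(53701/2) = √107402/2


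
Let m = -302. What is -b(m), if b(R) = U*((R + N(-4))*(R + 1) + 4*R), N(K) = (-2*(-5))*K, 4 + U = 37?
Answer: -3357222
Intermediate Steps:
U = 33 (U = -4 + 37 = 33)
N(K) = 10*K
b(R) = 132*R + 33*(1 + R)*(-40 + R) (b(R) = 33*((R + 10*(-4))*(R + 1) + 4*R) = 33*((R - 40)*(1 + R) + 4*R) = 33*((-40 + R)*(1 + R) + 4*R) = 33*((1 + R)*(-40 + R) + 4*R) = 33*(4*R + (1 + R)*(-40 + R)) = 132*R + 33*(1 + R)*(-40 + R))
-b(m) = -(-1320 - 1155*(-302) + 33*(-302)²) = -(-1320 + 348810 + 33*91204) = -(-1320 + 348810 + 3009732) = -1*3357222 = -3357222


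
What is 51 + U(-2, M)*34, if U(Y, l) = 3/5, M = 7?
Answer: 357/5 ≈ 71.400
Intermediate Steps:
U(Y, l) = ⅗ (U(Y, l) = 3*(⅕) = ⅗)
51 + U(-2, M)*34 = 51 + (⅗)*34 = 51 + 102/5 = 357/5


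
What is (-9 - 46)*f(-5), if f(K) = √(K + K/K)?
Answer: -110*I ≈ -110.0*I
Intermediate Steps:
f(K) = √(1 + K) (f(K) = √(K + 1) = √(1 + K))
(-9 - 46)*f(-5) = (-9 - 46)*√(1 - 5) = -110*I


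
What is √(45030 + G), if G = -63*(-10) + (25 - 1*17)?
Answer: 14*√233 ≈ 213.70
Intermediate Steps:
G = 638 (G = -7*(-90) + (25 - 17) = 630 + 8 = 638)
√(45030 + G) = √(45030 + 638) = √45668 = 14*√233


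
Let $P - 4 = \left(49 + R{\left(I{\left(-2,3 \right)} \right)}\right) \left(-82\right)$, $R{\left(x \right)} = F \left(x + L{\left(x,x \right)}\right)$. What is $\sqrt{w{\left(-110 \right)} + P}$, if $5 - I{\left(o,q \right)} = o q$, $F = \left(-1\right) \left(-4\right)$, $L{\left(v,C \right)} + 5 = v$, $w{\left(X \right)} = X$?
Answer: $10 i \sqrt{97} \approx 98.489 i$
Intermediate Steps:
$L{\left(v,C \right)} = -5 + v$
$F = 4$
$I{\left(o,q \right)} = 5 - o q$
$R{\left(x \right)} = -20 + 8 x$ ($R{\left(x \right)} = 4 \left(x + \left(-5 + x\right)\right) = 4 \left(-5 + 2 x\right) = -20 + 8 x$)
$P = -9590$ ($P = 4 + \left(49 - \left(20 - 8 \left(5 - \left(-2\right) 3\right)\right)\right) \left(-82\right) = 4 + \left(49 - \left(20 - 8 \left(5 + 6\right)\right)\right) \left(-82\right) = 4 + \left(49 + \left(-20 + 8 \cdot 11\right)\right) \left(-82\right) = 4 + \left(49 + \left(-20 + 88\right)\right) \left(-82\right) = 4 + \left(49 + 68\right) \left(-82\right) = 4 + 117 \left(-82\right) = 4 - 9594 = -9590$)
$\sqrt{w{\left(-110 \right)} + P} = \sqrt{-110 - 9590} = \sqrt{-9700} = 10 i \sqrt{97}$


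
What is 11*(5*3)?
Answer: 165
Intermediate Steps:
11*(5*3) = 11*15 = 165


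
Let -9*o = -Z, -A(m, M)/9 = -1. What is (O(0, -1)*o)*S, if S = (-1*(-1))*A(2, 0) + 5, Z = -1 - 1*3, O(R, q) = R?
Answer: 0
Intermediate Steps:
A(m, M) = 9 (A(m, M) = -9*(-1) = 9)
Z = -4 (Z = -1 - 3 = -4)
S = 14 (S = -1*(-1)*9 + 5 = 1*9 + 5 = 9 + 5 = 14)
o = -4/9 (o = -(-1)*(-4)/9 = -⅑*4 = -4/9 ≈ -0.44444)
(O(0, -1)*o)*S = (0*(-4/9))*14 = 0*14 = 0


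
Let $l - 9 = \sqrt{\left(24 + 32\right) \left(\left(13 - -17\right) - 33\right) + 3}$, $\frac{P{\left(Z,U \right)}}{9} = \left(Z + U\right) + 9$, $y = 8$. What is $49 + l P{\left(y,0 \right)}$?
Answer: $1426 + 153 i \sqrt{165} \approx 1426.0 + 1965.3 i$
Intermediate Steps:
$P{\left(Z,U \right)} = 81 + 9 U + 9 Z$ ($P{\left(Z,U \right)} = 9 \left(\left(Z + U\right) + 9\right) = 9 \left(\left(U + Z\right) + 9\right) = 9 \left(9 + U + Z\right) = 81 + 9 U + 9 Z$)
$l = 9 + i \sqrt{165}$ ($l = 9 + \sqrt{\left(24 + 32\right) \left(\left(13 - -17\right) - 33\right) + 3} = 9 + \sqrt{56 \left(\left(13 + 17\right) - 33\right) + 3} = 9 + \sqrt{56 \left(30 - 33\right) + 3} = 9 + \sqrt{56 \left(-3\right) + 3} = 9 + \sqrt{-168 + 3} = 9 + \sqrt{-165} = 9 + i \sqrt{165} \approx 9.0 + 12.845 i$)
$49 + l P{\left(y,0 \right)} = 49 + \left(9 + i \sqrt{165}\right) \left(81 + 9 \cdot 0 + 9 \cdot 8\right) = 49 + \left(9 + i \sqrt{165}\right) \left(81 + 0 + 72\right) = 49 + \left(9 + i \sqrt{165}\right) 153 = 49 + \left(1377 + 153 i \sqrt{165}\right) = 1426 + 153 i \sqrt{165}$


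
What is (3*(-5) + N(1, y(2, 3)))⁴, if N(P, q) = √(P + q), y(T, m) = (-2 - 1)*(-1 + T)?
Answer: (15 - I*√2)⁴ ≈ 47929.0 - 18922.0*I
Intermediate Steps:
y(T, m) = 3 - 3*T (y(T, m) = -3*(-1 + T) = 3 - 3*T)
(3*(-5) + N(1, y(2, 3)))⁴ = (3*(-5) + √(1 + (3 - 3*2)))⁴ = (-15 + √(1 + (3 - 6)))⁴ = (-15 + √(1 - 3))⁴ = (-15 + √(-2))⁴ = (-15 + I*√2)⁴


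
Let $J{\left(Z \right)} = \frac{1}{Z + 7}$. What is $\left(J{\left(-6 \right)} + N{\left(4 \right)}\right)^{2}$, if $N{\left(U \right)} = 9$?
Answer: $100$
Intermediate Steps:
$J{\left(Z \right)} = \frac{1}{7 + Z}$
$\left(J{\left(-6 \right)} + N{\left(4 \right)}\right)^{2} = \left(\frac{1}{7 - 6} + 9\right)^{2} = \left(1^{-1} + 9\right)^{2} = \left(1 + 9\right)^{2} = 10^{2} = 100$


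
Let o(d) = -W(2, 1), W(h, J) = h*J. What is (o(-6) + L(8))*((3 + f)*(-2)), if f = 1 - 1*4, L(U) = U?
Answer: 0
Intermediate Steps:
W(h, J) = J*h
f = -3 (f = 1 - 4 = -3)
o(d) = -2
(o(-6) + L(8))*((3 + f)*(-2)) = (-2 + 8)*((3 - 3)*(-2)) = 6*(0*(-2)) = 6*0 = 0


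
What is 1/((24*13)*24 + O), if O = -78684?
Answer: -1/71196 ≈ -1.4046e-5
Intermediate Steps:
1/((24*13)*24 + O) = 1/((24*13)*24 - 78684) = 1/(312*24 - 78684) = 1/(7488 - 78684) = 1/(-71196) = -1/71196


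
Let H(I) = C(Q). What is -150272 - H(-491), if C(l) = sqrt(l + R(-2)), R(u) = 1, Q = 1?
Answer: -150272 - sqrt(2) ≈ -1.5027e+5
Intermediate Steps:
C(l) = sqrt(1 + l) (C(l) = sqrt(l + 1) = sqrt(1 + l))
H(I) = sqrt(2) (H(I) = sqrt(1 + 1) = sqrt(2))
-150272 - H(-491) = -150272 - sqrt(2)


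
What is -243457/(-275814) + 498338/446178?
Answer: 41012292413/20510356482 ≈ 1.9996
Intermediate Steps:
-243457/(-275814) + 498338/446178 = -243457*(-1/275814) + 498338*(1/446178) = 243457/275814 + 249169/223089 = 41012292413/20510356482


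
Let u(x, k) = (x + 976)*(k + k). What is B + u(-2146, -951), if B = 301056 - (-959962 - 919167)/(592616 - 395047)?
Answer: 499139410453/197569 ≈ 2.5264e+6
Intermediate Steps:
u(x, k) = 2*k*(976 + x) (u(x, k) = (976 + x)*(2*k) = 2*k*(976 + x))
B = 59481211993/197569 (B = 301056 - (-1879129)/197569 = 301056 - 1*(-1879129/197569) = 301056 + 1879129/197569 = 59481211993/197569 ≈ 3.0107e+5)
B + u(-2146, -951) = 59481211993/197569 + 2*(-951)*(976 - 2146) = 59481211993/197569 + 2*(-951)*(-1170) = 59481211993/197569 + 2225340 = 499139410453/197569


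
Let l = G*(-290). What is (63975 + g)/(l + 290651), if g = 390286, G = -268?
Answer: 454261/368371 ≈ 1.2332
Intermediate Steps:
l = 77720 (l = -268*(-290) = 77720)
(63975 + g)/(l + 290651) = (63975 + 390286)/(77720 + 290651) = 454261/368371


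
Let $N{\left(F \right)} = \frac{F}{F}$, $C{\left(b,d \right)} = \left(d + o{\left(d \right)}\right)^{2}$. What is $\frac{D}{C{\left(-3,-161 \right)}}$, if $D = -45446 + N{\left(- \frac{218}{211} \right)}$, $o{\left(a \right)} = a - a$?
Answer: $- \frac{45445}{25921} \approx -1.7532$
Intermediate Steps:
$o{\left(a \right)} = 0$
$C{\left(b,d \right)} = d^{2}$ ($C{\left(b,d \right)} = \left(d + 0\right)^{2} = d^{2}$)
$N{\left(F \right)} = 1$
$D = -45445$ ($D = -45446 + 1 = -45445$)
$\frac{D}{C{\left(-3,-161 \right)}} = - \frac{45445}{\left(-161\right)^{2}} = - \frac{45445}{25921}$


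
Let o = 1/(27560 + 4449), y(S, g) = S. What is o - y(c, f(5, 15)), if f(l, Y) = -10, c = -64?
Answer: 2048577/32009 ≈ 64.000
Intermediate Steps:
o = 1/32009 ≈ 3.1241e-5
o - y(c, f(5, 15)) = 1/32009 - 1*(-64) = 1/32009 + 64 = 2048577/32009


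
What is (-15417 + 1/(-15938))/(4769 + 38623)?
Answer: -245716147/691581696 ≈ -0.35530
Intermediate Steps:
(-15417 + 1/(-15938))/(4769 + 38623) = (-15417 - 1/15938)/43392 = -245716147/15938*1/43392 = -245716147/691581696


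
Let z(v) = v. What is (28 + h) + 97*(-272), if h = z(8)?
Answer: -26348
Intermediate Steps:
h = 8
(28 + h) + 97*(-272) = (28 + 8) + 97*(-272) = 36 - 26384 = -26348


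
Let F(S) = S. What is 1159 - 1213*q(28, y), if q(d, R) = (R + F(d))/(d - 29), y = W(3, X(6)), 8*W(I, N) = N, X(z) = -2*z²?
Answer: 24206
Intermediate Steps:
W(I, N) = N/8
y = -9 (y = (-2*6²)/8 = (-2*36)/8 = (⅛)*(-72) = -9)
q(d, R) = (R + d)/(-29 + d) (q(d, R) = (R + d)/(d - 29) = (R + d)/(-29 + d))
1159 - 1213*q(28, y) = 1159 - 1213*(-9 + 28)/(-29 + 28) = 1159 - 1213*19/(-1) = 1159 - (-1213)*19 = 1159 - 1213*(-19) = 1159 + 23047 = 24206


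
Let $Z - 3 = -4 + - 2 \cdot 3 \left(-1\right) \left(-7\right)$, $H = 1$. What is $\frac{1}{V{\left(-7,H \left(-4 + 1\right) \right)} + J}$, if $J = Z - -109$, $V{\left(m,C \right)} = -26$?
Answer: $\frac{1}{40} \approx 0.025$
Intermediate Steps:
$Z = -43$ ($Z = 3 + \left(-4 + - 2 \cdot 3 \left(-1\right) \left(-7\right)\right) = 3 + \left(-4 + \left(-2\right) \left(-3\right) \left(-7\right)\right) = 3 + \left(-4 + 6 \left(-7\right)\right) = 3 - 46 = -43$)
$J = 66$ ($J = -43 - -109 = -43 + 109 = 66$)
$\frac{1}{V{\left(-7,H \left(-4 + 1\right) \right)} + J} = \frac{1}{-26 + 66} = \frac{1}{40}$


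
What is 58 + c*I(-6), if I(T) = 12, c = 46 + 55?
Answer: 1270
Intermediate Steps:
c = 101
58 + c*I(-6) = 58 + 101*12 = 58 + 1212 = 1270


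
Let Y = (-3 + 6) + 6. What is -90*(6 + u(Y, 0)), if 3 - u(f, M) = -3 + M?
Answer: -1080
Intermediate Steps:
Y = 9 (Y = 3 + 6 = 9)
u(f, M) = 6 - M (u(f, M) = 3 - (-3 + M) = 3 + (3 - M) = 6 - M)
-90*(6 + u(Y, 0)) = -90*(6 + (6 - 1*0)) = -90*(6 + (6 + 0)) = -90*(6 + 6) = -90*12 = -1080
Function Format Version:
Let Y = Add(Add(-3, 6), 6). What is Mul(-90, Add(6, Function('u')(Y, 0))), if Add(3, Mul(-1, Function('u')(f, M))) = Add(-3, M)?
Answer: -1080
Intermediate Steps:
Y = 9 (Y = Add(3, 6) = 9)
Function('u')(f, M) = Add(6, Mul(-1, M)) (Function('u')(f, M) = Add(3, Mul(-1, Add(-3, M))) = Add(3, Add(3, Mul(-1, M))) = Add(6, Mul(-1, M)))
Mul(-90, Add(6, Function('u')(Y, 0))) = Mul(-90, Add(6, Add(6, Mul(-1, 0)))) = Mul(-90, Add(6, Add(6, 0))) = Mul(-90, Add(6, 6)) = Mul(-90, 12) = -1080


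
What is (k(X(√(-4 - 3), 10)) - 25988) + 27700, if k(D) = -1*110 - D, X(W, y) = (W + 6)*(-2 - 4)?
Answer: 1638 + 6*I*√7 ≈ 1638.0 + 15.875*I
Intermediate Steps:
X(W, y) = -36 - 6*W (X(W, y) = (6 + W)*(-6) = -36 - 6*W)
k(D) = -110 - D
(k(X(√(-4 - 3), 10)) - 25988) + 27700 = ((-110 - (-36 - 6*√(-4 - 3))) - 25988) + 27700 = ((-110 - (-36 - 6*I*√7)) - 25988) + 27700 = ((-110 + (36 + 6*I*√7)) - 25988) + 27700 = ((-74 + 6*I*√7) - 25988) + 27700 = (-26062 + 6*I*√7) + 27700 = 1638 + 6*I*√7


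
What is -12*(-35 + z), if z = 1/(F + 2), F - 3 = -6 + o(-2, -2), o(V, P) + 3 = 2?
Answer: 426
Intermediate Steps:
o(V, P) = -1 (o(V, P) = -3 + 2 = -1)
F = -4 (F = 3 + (-6 - 1) = 3 - 7 = -4)
z = -½ (z = 1/(-4 + 2) = 1/(-2) = -½ ≈ -0.50000)
-12*(-35 + z) = -12*(-35 - ½) = -12*(-71/2) = 426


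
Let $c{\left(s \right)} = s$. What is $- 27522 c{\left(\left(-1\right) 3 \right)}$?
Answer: $82566$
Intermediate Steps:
$- 27522 c{\left(\left(-1\right) 3 \right)} = - 27522 \left(\left(-1\right) 3\right) = \left(-27522\right) \left(-3\right) = 82566$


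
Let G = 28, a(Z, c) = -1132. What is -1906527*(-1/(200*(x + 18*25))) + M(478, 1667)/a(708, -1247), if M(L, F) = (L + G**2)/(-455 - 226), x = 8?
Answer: 367460502821/17653426800 ≈ 20.815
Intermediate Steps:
M(L, F) = -784/681 - L/681 (M(L, F) = (L + 28**2)/(-455 - 226) = (L + 784)/(-681) = (784 + L)*(-1/681) = -784/681 - L/681)
-1906527*(-1/(200*(x + 18*25))) + M(478, 1667)/a(708, -1247) = -1906527*(-1/(200*(8 + 18*25))) + (-784/681 - 1/681*478)/(-1132) = -1906527*(-1/(200*(8 + 450))) + (-784/681 - 478/681)*(-1/1132) = -1906527/((-200*458)) - 1262/681*(-1/1132) = -1906527/(-91600) + 631/385446 = -1906527*(-1/91600) + 631/385446 = 1906527/91600 + 631/385446 = 367460502821/17653426800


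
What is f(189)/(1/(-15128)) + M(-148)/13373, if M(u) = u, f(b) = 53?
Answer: -10722257580/13373 ≈ -8.0178e+5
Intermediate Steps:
f(189)/(1/(-15128)) + M(-148)/13373 = 53/(1/(-15128)) - 148/13373 = 53/(-1/15128) - 148*1/13373 = 53*(-15128) - 148/13373 = -801784 - 148/13373 = -10722257580/13373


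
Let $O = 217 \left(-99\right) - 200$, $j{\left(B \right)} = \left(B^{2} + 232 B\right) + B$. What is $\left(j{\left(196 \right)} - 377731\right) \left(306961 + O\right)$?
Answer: $-83771028866$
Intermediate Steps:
$j{\left(B \right)} = B^{2} + 233 B$
$O = -21683$ ($O = -21483 - 200 = -21683$)
$\left(j{\left(196 \right)} - 377731\right) \left(306961 + O\right) = \left(196 \left(233 + 196\right) - 377731\right) \left(306961 - 21683\right) = \left(196 \cdot 429 - 377731\right) 285278 = \left(84084 - 377731\right) 285278 = \left(-293647\right) 285278 = -83771028866$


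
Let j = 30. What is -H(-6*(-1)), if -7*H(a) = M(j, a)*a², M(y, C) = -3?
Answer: -108/7 ≈ -15.429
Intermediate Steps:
H(a) = 3*a²/7 (H(a) = -(-3)*a²/7 = 3*a²/7)
-H(-6*(-1)) = -3*(-6*(-1))²/7 = -3*6²/7 = -3*36/7 = -1*108/7 = -108/7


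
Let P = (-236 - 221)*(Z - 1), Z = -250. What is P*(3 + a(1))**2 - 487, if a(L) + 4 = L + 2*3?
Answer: 4128965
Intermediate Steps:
a(L) = 2 + L (a(L) = -4 + (L + 2*3) = -4 + (L + 6) = -4 + (6 + L) = 2 + L)
P = 114707 (P = (-236 - 221)*(-250 - 1) = -457*(-251) = 114707)
P*(3 + a(1))**2 - 487 = 114707*(3 + (2 + 1))**2 - 487 = 114707*(3 + 3)**2 - 487 = 114707*6**2 - 487 = 114707*36 - 487 = 4129452 - 487 = 4128965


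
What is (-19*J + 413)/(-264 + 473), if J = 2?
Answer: 375/209 ≈ 1.7943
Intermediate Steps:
(-19*J + 413)/(-264 + 473) = (-19*2 + 413)/(-264 + 473) = (-38 + 413)/209 = 375*(1/209) = 375/209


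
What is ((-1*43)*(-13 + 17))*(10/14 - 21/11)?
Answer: 15824/77 ≈ 205.51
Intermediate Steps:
((-1*43)*(-13 + 17))*(10/14 - 21/11) = (-43*4)*(10*(1/14) - 21*1/11) = -172*(5/7 - 21/11) = -172*(-92/77) = 15824/77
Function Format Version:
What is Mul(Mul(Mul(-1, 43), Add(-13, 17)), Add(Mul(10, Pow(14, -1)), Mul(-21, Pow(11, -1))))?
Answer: Rational(15824, 77) ≈ 205.51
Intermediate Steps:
Mul(Mul(Mul(-1, 43), Add(-13, 17)), Add(Mul(10, Pow(14, -1)), Mul(-21, Pow(11, -1)))) = Mul(Mul(-43, 4), Add(Mul(10, Rational(1, 14)), Mul(-21, Rational(1, 11)))) = Mul(-172, Add(Rational(5, 7), Rational(-21, 11))) = Mul(-172, Rational(-92, 77)) = Rational(15824, 77)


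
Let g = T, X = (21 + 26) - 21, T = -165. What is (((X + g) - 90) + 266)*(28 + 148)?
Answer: 6512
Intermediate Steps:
X = 26 (X = 47 - 21 = 26)
g = -165
(((X + g) - 90) + 266)*(28 + 148) = (((26 - 165) - 90) + 266)*(28 + 148) = ((-139 - 90) + 266)*176 = (-229 + 266)*176 = 37*176 = 6512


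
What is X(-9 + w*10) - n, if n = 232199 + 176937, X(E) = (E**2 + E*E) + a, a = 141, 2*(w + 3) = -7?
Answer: -398043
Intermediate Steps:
w = -13/2 (w = -3 + (1/2)*(-7) = -3 - 7/2 = -13/2 ≈ -6.5000)
X(E) = 141 + 2*E**2 (X(E) = (E**2 + E*E) + 141 = (E**2 + E**2) + 141 = 2*E**2 + 141 = 141 + 2*E**2)
n = 409136
X(-9 + w*10) - n = (141 + 2*(-9 - 13/2*10)**2) - 1*409136 = (141 + 2*(-9 - 65)**2) - 409136 = (141 + 2*(-74)**2) - 409136 = (141 + 2*5476) - 409136 = (141 + 10952) - 409136 = 11093 - 409136 = -398043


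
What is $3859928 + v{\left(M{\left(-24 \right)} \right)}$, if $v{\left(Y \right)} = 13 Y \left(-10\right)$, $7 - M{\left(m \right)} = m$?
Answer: $3855898$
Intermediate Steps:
$M{\left(m \right)} = 7 - m$
$v{\left(Y \right)} = - 130 Y$
$3859928 + v{\left(M{\left(-24 \right)} \right)} = 3859928 - 130 \left(7 - -24\right) = 3859928 - 130 \left(7 + 24\right) = 3859928 - 4030 = 3855898$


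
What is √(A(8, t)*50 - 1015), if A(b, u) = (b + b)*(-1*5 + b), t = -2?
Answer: √1385 ≈ 37.216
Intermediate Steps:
A(b, u) = 2*b*(-5 + b) (A(b, u) = (2*b)*(-5 + b) = 2*b*(-5 + b))
√(A(8, t)*50 - 1015) = √((2*8*(-5 + 8))*50 - 1015) = √((2*8*3)*50 - 1015) = √(48*50 - 1015) = √(2400 - 1015) = √1385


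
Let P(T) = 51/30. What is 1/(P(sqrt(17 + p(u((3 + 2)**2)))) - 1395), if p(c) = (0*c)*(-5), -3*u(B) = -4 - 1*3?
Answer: -10/13933 ≈ -0.00071772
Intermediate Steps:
u(B) = 7/3 (u(B) = -(-4 - 1*3)/3 = -(-4 - 3)/3 = -1/3*(-7) = 7/3)
p(c) = 0 (p(c) = 0*(-5) = 0)
P(T) = 17/10 (P(T) = 51*(1/30) = 17/10)
1/(P(sqrt(17 + p(u((3 + 2)**2)))) - 1395) = 1/(17/10 - 1395) = 1/(-13933/10) = -10/13933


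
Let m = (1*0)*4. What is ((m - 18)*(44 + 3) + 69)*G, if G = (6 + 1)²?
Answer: -38073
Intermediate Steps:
G = 49 (G = 7² = 49)
m = 0 (m = 0*4 = 0)
((m - 18)*(44 + 3) + 69)*G = ((0 - 18)*(44 + 3) + 69)*49 = (-18*47 + 69)*49 = (-846 + 69)*49 = -777*49 = -38073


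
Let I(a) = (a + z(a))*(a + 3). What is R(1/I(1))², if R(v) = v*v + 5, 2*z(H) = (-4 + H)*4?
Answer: 4004001/160000 ≈ 25.025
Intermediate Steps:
z(H) = -8 + 2*H (z(H) = ((-4 + H)*4)/2 = (-16 + 4*H)/2 = -8 + 2*H)
I(a) = (-8 + 3*a)*(3 + a) (I(a) = (a + (-8 + 2*a))*(a + 3) = (-8 + 3*a)*(3 + a))
R(v) = 5 + v² (R(v) = v² + 5 = 5 + v²)
R(1/I(1))² = (5 + (1/(-24 + 1 + 3*1²))²)² = (5 + (1/(-24 + 1 + 3*1))²)² = (5 + (1/(-24 + 1 + 3))²)² = (5 + (1/(-20))²)² = (5 + (-1/20)²)² = (5 + 1/400)² = (2001/400)² = 4004001/160000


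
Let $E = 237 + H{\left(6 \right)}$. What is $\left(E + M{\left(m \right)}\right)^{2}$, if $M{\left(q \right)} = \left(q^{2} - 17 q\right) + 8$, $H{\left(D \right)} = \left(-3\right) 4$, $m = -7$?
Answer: $160801$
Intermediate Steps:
$H{\left(D \right)} = -12$
$M{\left(q \right)} = 8 + q^{2} - 17 q$
$E = 225$ ($E = 237 - 12 = 225$)
$\left(E + M{\left(m \right)}\right)^{2} = \left(225 + \left(8 + \left(-7\right)^{2} - -119\right)\right)^{2} = \left(225 + \left(8 + 49 + 119\right)\right)^{2} = \left(225 + 176\right)^{2} = 401^{2} = 160801$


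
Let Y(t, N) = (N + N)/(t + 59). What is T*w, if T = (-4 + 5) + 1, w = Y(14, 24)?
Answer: 96/73 ≈ 1.3151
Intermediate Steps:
Y(t, N) = 2*N/(59 + t) (Y(t, N) = (2*N)/(59 + t) = 2*N/(59 + t))
w = 48/73 (w = 2*24/(59 + 14) = 2*24/73 = 2*24*(1/73) = 48/73 ≈ 0.65753)
T = 2 (T = 1 + 1 = 2)
T*w = 2*(48/73) = 96/73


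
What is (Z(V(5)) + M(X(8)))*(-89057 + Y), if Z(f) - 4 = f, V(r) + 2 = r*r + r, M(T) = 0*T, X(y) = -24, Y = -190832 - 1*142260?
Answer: -13508768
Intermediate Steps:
Y = -333092 (Y = -190832 - 142260 = -333092)
M(T) = 0
V(r) = -2 + r + r² (V(r) = -2 + (r*r + r) = -2 + (r² + r) = -2 + (r + r²) = -2 + r + r²)
Z(f) = 4 + f
(Z(V(5)) + M(X(8)))*(-89057 + Y) = ((4 + (-2 + 5 + 5²)) + 0)*(-89057 - 333092) = ((4 + (-2 + 5 + 25)) + 0)*(-422149) = ((4 + 28) + 0)*(-422149) = (32 + 0)*(-422149) = 32*(-422149) = -13508768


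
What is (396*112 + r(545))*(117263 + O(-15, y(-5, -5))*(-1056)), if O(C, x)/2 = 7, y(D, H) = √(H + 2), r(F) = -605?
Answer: 4483148813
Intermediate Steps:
y(D, H) = √(2 + H)
O(C, x) = 14 (O(C, x) = 2*7 = 14)
(396*112 + r(545))*(117263 + O(-15, y(-5, -5))*(-1056)) = (396*112 - 605)*(117263 + 14*(-1056)) = (44352 - 605)*(117263 - 14784) = 43747*102479 = 4483148813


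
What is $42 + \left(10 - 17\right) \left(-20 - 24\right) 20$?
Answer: $6202$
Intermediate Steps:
$42 + \left(10 - 17\right) \left(-20 - 24\right) 20 = 42 + \left(-7\right) \left(-44\right) 20 = 42 + 308 \cdot 20 = 42 + 6160 = 6202$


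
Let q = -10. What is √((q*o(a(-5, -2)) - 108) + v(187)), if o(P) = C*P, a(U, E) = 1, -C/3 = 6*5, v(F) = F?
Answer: √979 ≈ 31.289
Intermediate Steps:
C = -90 (C = -18*5 = -3*30 = -90)
o(P) = -90*P
√((q*o(a(-5, -2)) - 108) + v(187)) = √((-(-900) - 108) + 187) = √((-10*(-90) - 108) + 187) = √((900 - 108) + 187) = √(792 + 187) = √979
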